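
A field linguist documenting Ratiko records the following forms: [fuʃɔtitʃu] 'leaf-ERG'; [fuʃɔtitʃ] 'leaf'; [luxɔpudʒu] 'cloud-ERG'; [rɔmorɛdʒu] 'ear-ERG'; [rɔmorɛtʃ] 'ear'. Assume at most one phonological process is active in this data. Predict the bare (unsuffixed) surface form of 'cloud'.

In [rɔmorɛdʒu] and [rɔmorɛtʃ] the final segment of 'ear' alternates: [dʒ] ~ [tʃ].
Compare 'leaf', with invariant [tʃ] in [fuʃɔtitʃu] and [fuʃɔtitʃ]: an analysis with underlying /tʃ/ and a rule producing [dʒ] before the ERG suffix would wrongly predict alternation here too.
So /dʒ/ is underlying, and a rule of word-final obstruent devoicing — voiced obstruents become voiceless word-finally — gives [tʃ].
From [luxɔpudʒu] the stem 'cloud' is /luxɔpudʒ/; word-finally this yields [luxɔputʃ].

[luxɔputʃ]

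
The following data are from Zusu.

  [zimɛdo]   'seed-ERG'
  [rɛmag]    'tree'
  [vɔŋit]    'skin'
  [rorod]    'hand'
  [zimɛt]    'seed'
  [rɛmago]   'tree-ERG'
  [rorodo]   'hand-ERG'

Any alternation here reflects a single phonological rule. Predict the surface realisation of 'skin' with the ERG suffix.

[vɔŋido]

In [zimɛt] and [zimɛdo] the final segment of 'seed' alternates: [t] ~ [d].
The stem 'hand' ([rorod], [rorodo]) shows [d] unchanged in both environments, so [d] cannot be basic with [t] derived in isolation.
So /t/ is underlying, and a rule of intervocalic voicing — voiceless stops become voiced between vowels — gives [d].
The one attested form of 'skin', [vɔŋit], shows underlying /vɔŋit/. Applying the same rule between vowels gives [vɔŋido].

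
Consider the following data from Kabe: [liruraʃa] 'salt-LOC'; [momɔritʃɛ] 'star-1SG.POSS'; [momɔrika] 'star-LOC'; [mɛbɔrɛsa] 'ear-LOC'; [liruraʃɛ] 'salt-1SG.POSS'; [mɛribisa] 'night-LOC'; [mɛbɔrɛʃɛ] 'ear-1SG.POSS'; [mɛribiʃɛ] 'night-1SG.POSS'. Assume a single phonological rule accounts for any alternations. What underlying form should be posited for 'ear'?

The stem for 'ear' ends in [s] in [mɛbɔrɛsa] but [ʃ] in [mɛbɔrɛʃɛ].
But 'salt' keeps [ʃ] in both environments ([liruraʃa], [liruraʃɛ]), so there is no rule changing /ʃ/ to [s] before the LOC suffix.
So /s/ is underlying, and a rule of palatalization before a front vowel — /k/ and /s/ become palato-alveolar [tʃ] and [ʃ] before a front vowel — gives [ʃ].

/mɛbɔrɛs/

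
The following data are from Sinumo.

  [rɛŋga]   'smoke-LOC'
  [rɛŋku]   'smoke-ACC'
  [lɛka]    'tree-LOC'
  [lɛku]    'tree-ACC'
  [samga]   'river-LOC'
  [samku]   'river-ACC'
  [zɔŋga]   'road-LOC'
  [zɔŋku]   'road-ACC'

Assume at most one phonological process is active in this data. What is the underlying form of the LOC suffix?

/-ga/

The LOC morpheme has two allomorphs, [-ga] and [-ka].
The ACC suffix, which begins with [k], is invariant after every stem; so [k] is not altered by any rule here.
So the underlying form is /-ga/, and voiced stops become voiceless after a vowel.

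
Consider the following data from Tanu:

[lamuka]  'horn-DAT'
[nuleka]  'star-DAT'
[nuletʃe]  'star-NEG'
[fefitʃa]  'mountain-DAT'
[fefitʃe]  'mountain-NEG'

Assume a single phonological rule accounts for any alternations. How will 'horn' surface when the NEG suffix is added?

[lamutʃe]

'star' shows [k] ~ [tʃ] at the end of the stem ([nuleka] vs [nuletʃe]).
But 'mountain' keeps [tʃ] in both environments ([fefitʃa], [fefitʃe]), so there is no rule changing /tʃ/ to [k] before the DAT suffix.
Therefore /k/ is basic and [tʃ] is derived by palatalization before a front vowel (/k/ becomes palato-alveolar [tʃ] before a front vowel).
The one attested form of 'horn', [lamuka], shows underlying /lamuk/. Applying the same rule before a front vowel gives [lamutʃe].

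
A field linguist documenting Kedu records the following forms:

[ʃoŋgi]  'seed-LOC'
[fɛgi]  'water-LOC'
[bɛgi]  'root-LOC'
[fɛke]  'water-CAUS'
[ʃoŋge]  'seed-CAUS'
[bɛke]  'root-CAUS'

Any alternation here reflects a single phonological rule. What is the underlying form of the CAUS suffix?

The CAUS suffix surfaces as [-ge] and [-ke], depending on the final segment of the stem.
The LOC suffix, which begins with [g], is invariant after every stem; so [g] is not altered by any rule here.
The CAUS suffix is therefore /-ke/ underlyingly, with post-nasal voicing: voiceless stops become voiced after a nasal.

/-ke/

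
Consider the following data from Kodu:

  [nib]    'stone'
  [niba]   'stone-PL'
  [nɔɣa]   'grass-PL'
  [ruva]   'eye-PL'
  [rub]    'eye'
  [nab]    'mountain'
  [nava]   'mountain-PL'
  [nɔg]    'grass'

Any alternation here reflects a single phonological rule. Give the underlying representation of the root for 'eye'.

The stem for 'eye' ends in [b] in [rub] but [v] in [ruva].
Compare 'stone', with invariant [b] in [nib] and [niba]: an analysis with underlying /b/ and a rule producing [v] before the PL suffix would wrongly predict alternation here too.
Therefore /v/ is basic and [b] is derived by word-final hardening (voiced fricatives become stops word-finally).

/ruv/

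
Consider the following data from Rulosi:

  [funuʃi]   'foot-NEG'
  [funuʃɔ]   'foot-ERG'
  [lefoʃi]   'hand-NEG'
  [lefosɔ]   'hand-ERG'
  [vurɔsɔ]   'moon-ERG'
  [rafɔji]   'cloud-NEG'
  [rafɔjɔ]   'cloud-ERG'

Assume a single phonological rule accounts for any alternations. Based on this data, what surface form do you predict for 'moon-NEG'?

[vurɔʃi]

The root 'hand' surfaces as [lefoʃi] and [lefosɔ], with a stem-final [ʃ] ~ [s] alternation.
The stem 'foot' ([funuʃi], [funuʃɔ]) shows [ʃ] unchanged in both environments, so [ʃ] cannot be basic with [s] derived before the ERG suffix.
The alternation reflects palatalization before a front vowel: /s/ becomes palato-alveolar [ʃ] before a front vowel. /s/ is underlying.
The one attested form of 'moon', [vurɔsɔ], shows underlying /vurɔs/. Applying the same rule before a front vowel gives [vurɔʃi].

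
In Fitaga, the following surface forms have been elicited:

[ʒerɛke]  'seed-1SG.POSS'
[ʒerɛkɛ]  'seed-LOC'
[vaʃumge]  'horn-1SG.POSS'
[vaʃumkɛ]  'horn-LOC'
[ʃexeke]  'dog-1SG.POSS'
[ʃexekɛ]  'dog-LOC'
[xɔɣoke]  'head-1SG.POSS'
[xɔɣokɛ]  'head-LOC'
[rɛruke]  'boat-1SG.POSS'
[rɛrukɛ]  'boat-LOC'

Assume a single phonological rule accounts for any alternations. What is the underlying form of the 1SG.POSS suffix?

The 1SG.POSS morpheme has two allomorphs, [-ge] and [-ke].
By contrast the LOC suffix keeps its initial [k] throughout — that segment must be underlying.
The 1SG.POSS suffix is therefore /-ge/ underlyingly, with post-vocalic devoicing: voiced stops become voiceless after a vowel.

/-ge/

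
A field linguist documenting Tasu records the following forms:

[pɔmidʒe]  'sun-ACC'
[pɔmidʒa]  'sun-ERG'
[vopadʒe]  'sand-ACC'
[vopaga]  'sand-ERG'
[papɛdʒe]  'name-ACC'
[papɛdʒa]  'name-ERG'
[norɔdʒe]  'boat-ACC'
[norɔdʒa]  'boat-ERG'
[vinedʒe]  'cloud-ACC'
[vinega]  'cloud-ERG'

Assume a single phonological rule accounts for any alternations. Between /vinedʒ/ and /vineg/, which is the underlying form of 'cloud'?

/vineg/

'cloud' shows [dʒ] ~ [g] at the end of the stem ([vinedʒe] vs [vinega]).
But 'sun' keeps [dʒ] in both environments ([pɔmidʒe], [pɔmidʒa]), so there is no rule changing /dʒ/ to [g] before the ERG suffix.
So /g/ is underlying, and a rule of palatalization before a front vowel — /g/ becomes palato-alveolar [dʒ] before a front vowel — gives [dʒ].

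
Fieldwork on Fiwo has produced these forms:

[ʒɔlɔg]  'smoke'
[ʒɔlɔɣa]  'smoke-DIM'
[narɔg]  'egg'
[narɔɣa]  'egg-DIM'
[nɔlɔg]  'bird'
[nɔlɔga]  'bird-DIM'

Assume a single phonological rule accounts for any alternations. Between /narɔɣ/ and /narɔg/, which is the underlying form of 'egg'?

The root 'egg' surfaces as [narɔg] and [narɔɣa], with a stem-final [g] ~ [ɣ] alternation.
If /g/ were underlying and a rule turned it into [ɣ] before the DIM suffix, 'bird' would also alternate; but it has [g] in both [nɔlɔg] and [nɔlɔga].
Therefore /ɣ/ is basic and [g] is derived by word-final hardening (voiced fricatives become stops word-finally).

/narɔɣ/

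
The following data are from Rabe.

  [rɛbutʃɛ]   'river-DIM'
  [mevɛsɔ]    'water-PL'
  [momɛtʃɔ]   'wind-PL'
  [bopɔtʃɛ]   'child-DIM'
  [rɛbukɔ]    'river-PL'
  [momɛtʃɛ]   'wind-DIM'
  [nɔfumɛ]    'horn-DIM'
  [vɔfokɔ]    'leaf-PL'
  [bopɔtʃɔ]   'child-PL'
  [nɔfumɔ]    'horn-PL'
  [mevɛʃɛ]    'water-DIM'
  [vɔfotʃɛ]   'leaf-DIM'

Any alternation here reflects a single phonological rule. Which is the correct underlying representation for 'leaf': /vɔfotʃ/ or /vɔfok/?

The root 'leaf' surfaces as [vɔfokɔ] and [vɔfotʃɛ], with a stem-final [k] ~ [tʃ] alternation.
But 'wind' keeps [tʃ] in both environments ([momɛtʃɔ], [momɛtʃɛ]), so there is no rule changing /tʃ/ to [k] before the PL suffix.
The underlying segment must be /k/; /k/ and /s/ become palato-alveolar [tʃ] and [ʃ] before a front vowel, yielding [tʃ] there.

/vɔfok/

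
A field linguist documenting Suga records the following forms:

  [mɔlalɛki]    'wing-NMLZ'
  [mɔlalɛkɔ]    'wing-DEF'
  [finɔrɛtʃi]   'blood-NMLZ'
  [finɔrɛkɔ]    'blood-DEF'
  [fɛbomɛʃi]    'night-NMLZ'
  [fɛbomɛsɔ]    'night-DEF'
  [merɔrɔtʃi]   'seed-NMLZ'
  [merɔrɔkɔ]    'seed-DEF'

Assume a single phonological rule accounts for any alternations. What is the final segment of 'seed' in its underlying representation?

In [merɔrɔtʃi] and [merɔrɔkɔ] the final segment of 'seed' alternates: [tʃ] ~ [k].
If /k/ were underlying and a rule turned it into [tʃ] before the NMLZ suffix, 'wing' would also alternate; but it has [k] in both [mɔlalɛki] and [mɔlalɛkɔ].
So /tʃ/ is underlying, and a rule of depalatalization — palato-alveolar /tʃ/ and /ʃ/ become [k] and [s] when no front vowel follows — gives [k].

/tʃ/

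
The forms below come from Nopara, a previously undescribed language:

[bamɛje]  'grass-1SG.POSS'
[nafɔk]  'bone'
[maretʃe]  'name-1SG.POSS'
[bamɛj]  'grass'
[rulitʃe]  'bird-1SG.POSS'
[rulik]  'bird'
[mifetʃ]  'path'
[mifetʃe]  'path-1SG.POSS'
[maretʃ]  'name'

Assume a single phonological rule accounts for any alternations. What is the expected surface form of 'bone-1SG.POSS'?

[nafɔtʃe]

The root 'bird' surfaces as [rulik] and [rulitʃe], with a stem-final [k] ~ [tʃ] alternation.
If /tʃ/ were underlying and a rule turned it into [k] in isolation, 'name' would also alternate; but it has [tʃ] in both [maretʃ] and [maretʃe].
The underlying segment must be /k/; /k/ becomes palato-alveolar [tʃ] before a front vowel, yielding [tʃ] there.
From [nafɔk] the stem 'bone' is /nafɔk/; before a front vowel this yields [nafɔtʃe].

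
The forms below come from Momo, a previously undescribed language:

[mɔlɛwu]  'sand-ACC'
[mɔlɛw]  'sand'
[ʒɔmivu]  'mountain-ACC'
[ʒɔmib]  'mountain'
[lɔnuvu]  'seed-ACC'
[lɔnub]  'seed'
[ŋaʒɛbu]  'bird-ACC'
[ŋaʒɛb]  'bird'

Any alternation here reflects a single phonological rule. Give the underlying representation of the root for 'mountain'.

/ʒɔmiv/

The root 'mountain' surfaces as [ʒɔmivu] and [ʒɔmib], with a stem-final [v] ~ [b] alternation.
The stem 'bird' ([ŋaʒɛbu], [ŋaʒɛb]) shows [b] unchanged in both environments, so [b] cannot be basic with [v] derived before the ACC suffix.
Therefore /v/ is basic and [b] is derived by word-final hardening (voiced fricatives become stops word-finally).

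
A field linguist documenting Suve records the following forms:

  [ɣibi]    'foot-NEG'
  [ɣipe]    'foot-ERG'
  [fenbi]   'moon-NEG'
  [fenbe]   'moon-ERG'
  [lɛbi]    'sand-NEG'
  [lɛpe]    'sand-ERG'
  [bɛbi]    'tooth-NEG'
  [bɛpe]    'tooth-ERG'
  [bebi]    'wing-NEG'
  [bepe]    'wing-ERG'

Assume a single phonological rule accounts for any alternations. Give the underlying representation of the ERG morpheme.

The ERG morpheme has two allomorphs, [-be] and [-pe].
By contrast the NEG suffix keeps its initial [b] throughout — that segment must be underlying.
So the underlying form is /-pe/, and voiceless stops become voiced after a nasal.

/-pe/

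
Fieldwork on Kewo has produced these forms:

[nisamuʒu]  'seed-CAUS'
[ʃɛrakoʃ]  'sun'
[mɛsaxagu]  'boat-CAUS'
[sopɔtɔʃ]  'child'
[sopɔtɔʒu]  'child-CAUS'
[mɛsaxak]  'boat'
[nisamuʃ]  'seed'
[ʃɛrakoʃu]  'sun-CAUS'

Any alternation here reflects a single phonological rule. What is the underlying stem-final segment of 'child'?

/ʒ/

The root 'child' surfaces as [sopɔtɔʃ] and [sopɔtɔʒu], with a stem-final [ʃ] ~ [ʒ] alternation.
But 'sun' keeps [ʃ] in both environments ([ʃɛrakoʃ], [ʃɛrakoʃu]), so there is no rule changing /ʃ/ to [ʒ] before the CAUS suffix.
Therefore /ʒ/ is basic and [ʃ] is derived by word-final obstruent devoicing (voiced obstruents become voiceless word-finally).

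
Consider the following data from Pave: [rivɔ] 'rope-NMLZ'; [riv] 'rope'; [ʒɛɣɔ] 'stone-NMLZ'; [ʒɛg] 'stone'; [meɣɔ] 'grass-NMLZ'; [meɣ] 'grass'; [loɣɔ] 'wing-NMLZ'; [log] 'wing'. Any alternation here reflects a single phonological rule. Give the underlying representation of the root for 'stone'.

/ʒɛg/

In [ʒɛɣɔ] and [ʒɛg] the final segment of 'stone' alternates: [ɣ] ~ [g].
But 'grass' keeps [ɣ] in both environments ([meɣɔ], [meɣ]), so there is no rule changing /ɣ/ to [g] in isolation.
The alternation reflects intervocalic spirantization: voiced stops become fricatives between vowels. /g/ is underlying.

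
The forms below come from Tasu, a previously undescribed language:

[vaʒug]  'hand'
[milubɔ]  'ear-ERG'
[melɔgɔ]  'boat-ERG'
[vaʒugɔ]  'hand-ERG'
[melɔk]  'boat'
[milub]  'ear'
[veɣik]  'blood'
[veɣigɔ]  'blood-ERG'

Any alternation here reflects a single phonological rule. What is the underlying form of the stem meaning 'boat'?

/melɔk/

'boat' shows [k] ~ [g] at the end of the stem ([melɔk] vs [melɔgɔ]).
If /g/ were underlying and a rule turned it into [k] in isolation, 'hand' would also alternate; but it has [g] in both [vaʒug] and [vaʒugɔ].
So /k/ is underlying, and a rule of intervocalic voicing — voiceless stops become voiced between vowels — gives [g].
Hence 'boat' is /melɔk/ underlyingly.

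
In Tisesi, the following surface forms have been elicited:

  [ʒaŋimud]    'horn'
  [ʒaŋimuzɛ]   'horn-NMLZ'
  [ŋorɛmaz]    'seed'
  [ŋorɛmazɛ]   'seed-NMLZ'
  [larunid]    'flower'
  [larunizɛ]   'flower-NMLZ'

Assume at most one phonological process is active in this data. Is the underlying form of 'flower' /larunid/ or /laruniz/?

'flower' shows [d] ~ [z] at the end of the stem ([larunid] vs [larunizɛ]).
The stem 'seed' ([ŋorɛmaz], [ŋorɛmazɛ]) shows [z] unchanged in both environments, so [z] cannot be basic with [d] derived in isolation.
Therefore /d/ is basic and [z] is derived by intervocalic spirantization (voiced stops become fricatives between vowels).

/larunid/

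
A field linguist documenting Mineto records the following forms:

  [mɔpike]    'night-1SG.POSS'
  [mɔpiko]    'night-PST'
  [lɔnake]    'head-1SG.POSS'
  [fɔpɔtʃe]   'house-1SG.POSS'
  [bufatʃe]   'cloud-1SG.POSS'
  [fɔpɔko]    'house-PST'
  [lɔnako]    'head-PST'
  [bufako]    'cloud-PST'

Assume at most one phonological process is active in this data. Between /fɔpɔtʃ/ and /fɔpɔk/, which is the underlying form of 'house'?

In [fɔpɔko] and [fɔpɔtʃe] the final segment of 'house' alternates: [k] ~ [tʃ].
Compare 'head', with invariant [k] in [lɔnako] and [lɔnake]: an analysis with underlying /k/ and a rule producing [tʃ] before the 1SG.POSS suffix would wrongly predict alternation here too.
The alternation reflects depalatalization: palato-alveolar /tʃ/ becomes [k] when no front vowel follows. /tʃ/ is underlying.

/fɔpɔtʃ/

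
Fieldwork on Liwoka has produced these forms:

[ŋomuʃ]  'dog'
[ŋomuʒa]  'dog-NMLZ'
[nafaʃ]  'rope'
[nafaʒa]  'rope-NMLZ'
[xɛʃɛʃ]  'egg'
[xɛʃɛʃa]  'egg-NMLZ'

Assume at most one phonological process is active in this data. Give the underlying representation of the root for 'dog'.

/ŋomuʒ/

'dog' shows [ʃ] ~ [ʒ] at the end of the stem ([ŋomuʃ] vs [ŋomuʒa]).
If /ʃ/ were underlying and a rule turned it into [ʒ] before the NMLZ suffix, 'egg' would also alternate; but it has [ʃ] in both [xɛʃɛʃ] and [xɛʃɛʃa].
So /ʒ/ is underlying, and a rule of word-final obstruent devoicing — voiced obstruents become voiceless word-finally — gives [ʃ].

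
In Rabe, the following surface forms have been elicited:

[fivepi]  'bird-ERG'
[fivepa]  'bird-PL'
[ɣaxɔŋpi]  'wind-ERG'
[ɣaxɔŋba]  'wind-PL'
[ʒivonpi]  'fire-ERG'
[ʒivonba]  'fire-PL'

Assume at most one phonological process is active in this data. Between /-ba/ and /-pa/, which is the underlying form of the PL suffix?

/-ba/

The PL suffix surfaces as [-ba] and [-pa], depending on the final segment of the stem.
The ERG suffix, which begins with [p], is invariant after every stem; so [p] is not altered by any rule here.
The PL suffix is therefore /-ba/ underlyingly, with post-vocalic devoicing: voiced stops become voiceless after a vowel.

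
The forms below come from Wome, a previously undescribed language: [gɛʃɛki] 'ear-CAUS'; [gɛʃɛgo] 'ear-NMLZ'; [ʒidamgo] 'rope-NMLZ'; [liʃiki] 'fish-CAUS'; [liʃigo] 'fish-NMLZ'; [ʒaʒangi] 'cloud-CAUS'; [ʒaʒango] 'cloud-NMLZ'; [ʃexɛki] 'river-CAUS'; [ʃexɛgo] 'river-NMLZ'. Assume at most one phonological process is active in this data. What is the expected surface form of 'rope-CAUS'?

The CAUS morpheme has two allomorphs, [-gi] and [-ki].
By contrast the NMLZ suffix keeps its initial [g] throughout — that segment must be underlying.
The CAUS suffix is therefore /-ki/ underlyingly, with post-nasal voicing: voiceless stops become voiced after a nasal.
After 'rope', which ends in a nasal, the suffix surfaces as [-gi], giving [ʒidamgi].

[ʒidamgi]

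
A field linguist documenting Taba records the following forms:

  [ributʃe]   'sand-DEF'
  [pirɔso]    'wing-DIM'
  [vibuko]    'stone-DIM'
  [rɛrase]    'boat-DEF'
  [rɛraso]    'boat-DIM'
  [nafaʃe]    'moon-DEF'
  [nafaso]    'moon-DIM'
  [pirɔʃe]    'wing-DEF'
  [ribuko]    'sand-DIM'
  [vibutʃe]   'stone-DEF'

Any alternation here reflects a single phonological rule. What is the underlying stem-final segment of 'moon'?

The stem for 'moon' ends in [s] in [nafaso] but [ʃ] in [nafaʃe].
The stem 'boat' ([rɛraso], [rɛrase]) shows [s] unchanged in both environments, so [s] cannot be basic with [ʃ] derived before the DEF suffix.
The alternation reflects depalatalization: palato-alveolar /tʃ/ and /ʃ/ become [k] and [s] when no front vowel follows. /ʃ/ is underlying.

/ʃ/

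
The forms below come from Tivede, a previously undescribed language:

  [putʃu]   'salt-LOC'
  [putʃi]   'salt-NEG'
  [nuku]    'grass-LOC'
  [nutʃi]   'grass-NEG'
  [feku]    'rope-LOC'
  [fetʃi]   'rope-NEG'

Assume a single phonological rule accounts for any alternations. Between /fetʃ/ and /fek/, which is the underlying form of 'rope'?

/fek/

'rope' shows [k] ~ [tʃ] at the end of the stem ([feku] vs [fetʃi]).
If /tʃ/ were underlying and a rule turned it into [k] before the LOC suffix, 'salt' would also alternate; but it has [tʃ] in both [putʃu] and [putʃi].
So /k/ is underlying, and a rule of palatalization before a front vowel — /k/ becomes palato-alveolar [tʃ] before a front vowel — gives [tʃ].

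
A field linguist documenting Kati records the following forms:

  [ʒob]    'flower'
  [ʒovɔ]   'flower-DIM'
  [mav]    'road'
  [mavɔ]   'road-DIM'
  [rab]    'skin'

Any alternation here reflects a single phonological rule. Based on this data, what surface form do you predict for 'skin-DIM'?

[ravɔ]

In [ʒob] and [ʒovɔ] the final segment of 'flower' alternates: [b] ~ [v].
The stem 'road' ([mav], [mavɔ]) shows [v] unchanged in both environments, so [v] cannot be basic with [b] derived in isolation.
So /b/ is underlying, and a rule of intervocalic spirantization — voiced stops become fricatives between vowels — gives [v].
From [rab] the stem 'skin' is /rab/; between vowels this yields [ravɔ].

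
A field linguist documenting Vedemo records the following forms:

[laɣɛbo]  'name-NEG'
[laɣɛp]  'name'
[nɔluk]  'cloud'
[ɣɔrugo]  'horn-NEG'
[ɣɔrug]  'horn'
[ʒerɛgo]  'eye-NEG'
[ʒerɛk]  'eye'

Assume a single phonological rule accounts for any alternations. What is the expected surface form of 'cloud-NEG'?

[nɔlugo]

The stem for 'eye' ends in [g] in [ʒerɛgo] but [k] in [ʒerɛk].
But 'horn' keeps [g] in both environments ([ɣɔrugo], [ɣɔrug]), so there is no rule changing /g/ to [k] in isolation.
So /k/ is underlying, and a rule of intervocalic voicing — voiceless stops become voiced between vowels — gives [g].
From [nɔluk] the stem 'cloud' is /nɔluk/; between vowels this yields [nɔlugo].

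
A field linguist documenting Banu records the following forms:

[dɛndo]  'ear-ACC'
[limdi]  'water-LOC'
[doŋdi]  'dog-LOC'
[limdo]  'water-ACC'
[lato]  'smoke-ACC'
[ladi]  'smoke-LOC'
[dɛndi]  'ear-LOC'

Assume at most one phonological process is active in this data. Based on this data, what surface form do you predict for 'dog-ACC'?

[doŋdo]

The ACC morpheme has two allomorphs, [-do] and [-to].
The LOC suffix, which begins with [d], is invariant after every stem; so [d] is not altered by any rule here.
The ACC suffix is therefore /-to/ underlyingly, with post-nasal voicing: voiceless stops become voiced after a nasal.
After 'dog', which ends in a nasal, the suffix surfaces as [-do], giving [doŋdo].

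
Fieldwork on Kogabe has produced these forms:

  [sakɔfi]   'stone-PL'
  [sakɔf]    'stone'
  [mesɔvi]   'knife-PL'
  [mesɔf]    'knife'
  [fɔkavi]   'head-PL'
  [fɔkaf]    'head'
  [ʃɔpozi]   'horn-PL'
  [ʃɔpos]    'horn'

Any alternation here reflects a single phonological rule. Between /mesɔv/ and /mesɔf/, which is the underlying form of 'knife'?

The stem for 'knife' ends in [v] in [mesɔvi] but [f] in [mesɔf].
Compare 'stone', with invariant [f] in [sakɔfi] and [sakɔf]: an analysis with underlying /f/ and a rule producing [v] before the PL suffix would wrongly predict alternation here too.
So /v/ is underlying, and a rule of word-final obstruent devoicing — voiced obstruents become voiceless word-finally — gives [f].

/mesɔv/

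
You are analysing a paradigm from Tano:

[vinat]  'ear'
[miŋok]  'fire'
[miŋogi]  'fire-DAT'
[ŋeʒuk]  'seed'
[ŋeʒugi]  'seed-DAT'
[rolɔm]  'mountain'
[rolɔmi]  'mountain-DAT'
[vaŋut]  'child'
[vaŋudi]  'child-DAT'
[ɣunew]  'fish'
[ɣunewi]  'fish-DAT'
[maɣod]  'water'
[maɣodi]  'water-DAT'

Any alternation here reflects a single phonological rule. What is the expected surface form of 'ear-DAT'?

[vinadi]

'child' shows [t] ~ [d] at the end of the stem ([vaŋut] vs [vaŋudi]).
The stem 'water' ([maɣod], [maɣodi]) shows [d] unchanged in both environments, so [d] cannot be basic with [t] derived in isolation.
Therefore /t/ is basic and [d] is derived by intervocalic voicing (voiceless stops become voiced between vowels).
The one attested form of 'ear', [vinat], shows underlying /vinat/. Applying the same rule between vowels gives [vinadi].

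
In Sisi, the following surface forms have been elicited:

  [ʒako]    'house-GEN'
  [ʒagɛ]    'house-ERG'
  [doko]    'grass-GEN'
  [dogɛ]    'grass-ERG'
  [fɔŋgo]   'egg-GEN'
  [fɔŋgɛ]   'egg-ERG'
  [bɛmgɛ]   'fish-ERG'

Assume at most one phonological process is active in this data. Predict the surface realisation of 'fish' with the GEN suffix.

The GEN morpheme has two allomorphs, [-go] and [-ko].
The ERG suffix, which begins with [g], is invariant after every stem; so [g] is not altered by any rule here.
The GEN suffix is therefore /-ko/ underlyingly, with post-nasal voicing: voiceless stops become voiced after a nasal.
After 'fish', which ends in a nasal, the suffix surfaces as [-go], giving [bɛmgo].

[bɛmgo]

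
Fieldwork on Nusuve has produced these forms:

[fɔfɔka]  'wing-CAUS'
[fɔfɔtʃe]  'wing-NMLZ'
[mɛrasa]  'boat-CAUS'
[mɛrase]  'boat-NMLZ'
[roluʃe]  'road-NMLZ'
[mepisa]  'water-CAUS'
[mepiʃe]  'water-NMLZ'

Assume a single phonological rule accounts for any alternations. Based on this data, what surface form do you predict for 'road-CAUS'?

[rolusa]

In [mepisa] and [mepiʃe] the final segment of 'water' alternates: [s] ~ [ʃ].
The stem 'boat' ([mɛrasa], [mɛrase]) shows [s] unchanged in both environments, so [s] cannot be basic with [ʃ] derived before the NMLZ suffix.
The underlying segment must be /ʃ/; palato-alveolar /tʃ/ and /ʃ/ become [k] and [s] when no front vowel follows, yielding [s] there.
The one attested form of 'road', [roluʃe], shows underlying /roluʃ/. Applying the same rule when no front vowel follows gives [rolusa].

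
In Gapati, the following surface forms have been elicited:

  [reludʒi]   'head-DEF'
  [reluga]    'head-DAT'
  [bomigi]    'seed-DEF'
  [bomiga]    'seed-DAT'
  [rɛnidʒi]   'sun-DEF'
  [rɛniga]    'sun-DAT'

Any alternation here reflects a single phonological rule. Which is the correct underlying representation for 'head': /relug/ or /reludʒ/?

/reludʒ/

The root 'head' surfaces as [reludʒi] and [reluga], with a stem-final [dʒ] ~ [g] alternation.
But 'seed' keeps [g] in both environments ([bomigi], [bomiga]), so there is no rule changing /g/ to [dʒ] before the DEF suffix.
The underlying segment must be /dʒ/; palato-alveolar /dʒ/ becomes [g] when no front vowel follows, yielding [g] there.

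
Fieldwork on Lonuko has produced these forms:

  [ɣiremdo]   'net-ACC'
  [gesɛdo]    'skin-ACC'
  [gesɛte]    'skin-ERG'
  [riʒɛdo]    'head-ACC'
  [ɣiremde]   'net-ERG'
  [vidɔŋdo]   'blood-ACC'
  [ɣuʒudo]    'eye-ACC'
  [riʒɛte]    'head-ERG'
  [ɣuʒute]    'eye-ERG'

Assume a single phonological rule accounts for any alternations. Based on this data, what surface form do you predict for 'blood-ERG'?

The ERG morpheme has two allomorphs, [-de] and [-te].
By contrast the ACC suffix keeps its initial [d] throughout — that segment must be underlying.
The ERG suffix is therefore /-te/ underlyingly, with post-nasal voicing: voiceless stops become voiced after a nasal.
After 'blood', which ends in a nasal, the suffix surfaces as [-de], giving [vidɔŋde].

[vidɔŋde]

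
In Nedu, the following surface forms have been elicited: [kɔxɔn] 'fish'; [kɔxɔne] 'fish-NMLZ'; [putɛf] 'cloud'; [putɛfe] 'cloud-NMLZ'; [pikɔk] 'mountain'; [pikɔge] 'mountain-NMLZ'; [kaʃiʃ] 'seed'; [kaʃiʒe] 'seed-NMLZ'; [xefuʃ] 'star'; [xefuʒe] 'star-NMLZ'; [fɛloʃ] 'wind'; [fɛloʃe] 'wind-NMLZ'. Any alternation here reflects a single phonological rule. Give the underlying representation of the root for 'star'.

'star' shows [ʃ] ~ [ʒ] at the end of the stem ([xefuʃ] vs [xefuʒe]).
Compare 'wind', with invariant [ʃ] in [fɛloʃ] and [fɛloʃe]: an analysis with underlying /ʃ/ and a rule producing [ʒ] before the NMLZ suffix would wrongly predict alternation here too.
So /ʒ/ is underlying, and a rule of word-final obstruent devoicing — voiced obstruents become voiceless word-finally — gives [ʃ].

/xefuʒ/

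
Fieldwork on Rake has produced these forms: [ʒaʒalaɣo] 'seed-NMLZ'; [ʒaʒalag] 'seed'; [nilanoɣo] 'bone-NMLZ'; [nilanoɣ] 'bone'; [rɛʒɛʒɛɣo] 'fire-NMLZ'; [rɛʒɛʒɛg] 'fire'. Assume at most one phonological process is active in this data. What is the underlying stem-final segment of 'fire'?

/g/

'fire' shows [ɣ] ~ [g] at the end of the stem ([rɛʒɛʒɛɣo] vs [rɛʒɛʒɛg]).
If /ɣ/ were underlying and a rule turned it into [g] in isolation, 'bone' would also alternate; but it has [ɣ] in both [nilanoɣo] and [nilanoɣ].
Therefore /g/ is basic and [ɣ] is derived by intervocalic spirantization (voiced stops become fricatives between vowels).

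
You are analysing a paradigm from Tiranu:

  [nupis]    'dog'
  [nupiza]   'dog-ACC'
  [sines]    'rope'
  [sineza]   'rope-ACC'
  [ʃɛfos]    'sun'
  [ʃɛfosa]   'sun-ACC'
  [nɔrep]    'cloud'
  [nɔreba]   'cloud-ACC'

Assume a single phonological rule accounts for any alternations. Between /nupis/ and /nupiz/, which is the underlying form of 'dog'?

/nupiz/

The root 'dog' surfaces as [nupis] and [nupiza], with a stem-final [s] ~ [z] alternation.
But 'sun' keeps [s] in both environments ([ʃɛfos], [ʃɛfosa]), so there is no rule changing /s/ to [z] before the ACC suffix.
So /z/ is underlying, and a rule of word-final obstruent devoicing — voiced obstruents become voiceless word-finally — gives [s].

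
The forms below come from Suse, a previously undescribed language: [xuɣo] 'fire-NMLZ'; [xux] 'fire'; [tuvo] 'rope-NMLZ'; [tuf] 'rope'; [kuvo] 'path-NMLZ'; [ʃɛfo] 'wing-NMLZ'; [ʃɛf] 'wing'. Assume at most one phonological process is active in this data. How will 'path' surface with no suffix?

[kuf]

The stem for 'rope' ends in [v] in [tuvo] but [f] in [tuf].
Compare 'wing', with invariant [f] in [ʃɛfo] and [ʃɛf]: an analysis with underlying /f/ and a rule producing [v] before the NMLZ suffix would wrongly predict alternation here too.
The underlying segment must be /v/; voiced obstruents become voiceless word-finally, yielding [f] there.
The one attested form of 'path', [kuvo], shows underlying /kuv/. Applying the same rule word-finally gives [kuf].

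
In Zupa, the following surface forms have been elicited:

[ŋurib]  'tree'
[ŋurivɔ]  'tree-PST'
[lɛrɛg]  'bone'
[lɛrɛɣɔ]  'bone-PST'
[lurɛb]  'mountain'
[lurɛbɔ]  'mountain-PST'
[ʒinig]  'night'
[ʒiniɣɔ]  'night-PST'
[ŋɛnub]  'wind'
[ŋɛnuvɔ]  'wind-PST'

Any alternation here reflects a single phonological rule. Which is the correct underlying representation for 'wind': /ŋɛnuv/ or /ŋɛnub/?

/ŋɛnuv/

The stem for 'wind' ends in [b] in [ŋɛnub] but [v] in [ŋɛnuvɔ].
If /b/ were underlying and a rule turned it into [v] before the PST suffix, 'mountain' would also alternate; but it has [b] in both [lurɛb] and [lurɛbɔ].
Therefore /v/ is basic and [b] is derived by word-final hardening (voiced fricatives become stops word-finally).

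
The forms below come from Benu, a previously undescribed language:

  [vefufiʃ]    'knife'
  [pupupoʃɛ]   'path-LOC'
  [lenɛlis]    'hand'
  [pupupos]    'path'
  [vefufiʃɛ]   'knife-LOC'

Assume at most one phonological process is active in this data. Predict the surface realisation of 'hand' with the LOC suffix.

[lenɛliʃɛ]

The stem for 'path' ends in [ʃ] in [pupupoʃɛ] but [s] in [pupupos].
The stem 'knife' ([vefufiʃɛ], [vefufiʃ]) shows [ʃ] unchanged in both environments, so [ʃ] cannot be basic with [s] derived in isolation.
The underlying segment must be /s/; /s/ becomes palato-alveolar [ʃ] before a front vowel, yielding [ʃ] there.
From [lenɛlis] the stem 'hand' is /lenɛlis/; before a front vowel this yields [lenɛliʃɛ].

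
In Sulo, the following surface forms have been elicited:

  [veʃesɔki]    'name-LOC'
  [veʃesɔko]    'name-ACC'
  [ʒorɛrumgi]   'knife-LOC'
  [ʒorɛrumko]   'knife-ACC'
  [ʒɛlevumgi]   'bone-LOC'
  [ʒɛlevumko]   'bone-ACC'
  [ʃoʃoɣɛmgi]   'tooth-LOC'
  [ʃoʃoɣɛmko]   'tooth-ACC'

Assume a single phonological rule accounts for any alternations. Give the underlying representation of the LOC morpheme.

The LOC morpheme has two allomorphs, [-gi] and [-ki].
By contrast the ACC suffix keeps its initial [k] throughout — that segment must be underlying.
So the underlying form is /-gi/, and voiced stops become voiceless after a vowel.

/-gi/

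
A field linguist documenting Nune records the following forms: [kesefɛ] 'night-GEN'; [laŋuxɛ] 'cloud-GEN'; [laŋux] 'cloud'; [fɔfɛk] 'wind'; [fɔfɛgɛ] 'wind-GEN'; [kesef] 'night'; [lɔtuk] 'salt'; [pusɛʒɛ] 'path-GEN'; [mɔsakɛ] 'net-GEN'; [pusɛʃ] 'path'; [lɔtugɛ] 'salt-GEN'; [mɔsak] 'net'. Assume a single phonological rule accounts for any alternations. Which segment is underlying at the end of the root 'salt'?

In [lɔtuk] and [lɔtugɛ] the final segment of 'salt' alternates: [k] ~ [g].
But 'net' keeps [k] in both environments ([mɔsak], [mɔsakɛ]), so there is no rule changing /k/ to [g] before the GEN suffix.
The alternation reflects word-final obstruent devoicing: voiced obstruents become voiceless word-finally. /g/ is underlying.

/g/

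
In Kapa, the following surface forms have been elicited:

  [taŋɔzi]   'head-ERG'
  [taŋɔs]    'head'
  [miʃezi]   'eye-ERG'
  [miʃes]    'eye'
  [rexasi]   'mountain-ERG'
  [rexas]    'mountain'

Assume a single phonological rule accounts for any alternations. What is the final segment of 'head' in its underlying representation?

/z/

In [taŋɔzi] and [taŋɔs] the final segment of 'head' alternates: [z] ~ [s].
But 'mountain' keeps [s] in both environments ([rexasi], [rexas]), so there is no rule changing /s/ to [z] before the ERG suffix.
Therefore /z/ is basic and [s] is derived by word-final obstruent devoicing (voiced obstruents become voiceless word-finally).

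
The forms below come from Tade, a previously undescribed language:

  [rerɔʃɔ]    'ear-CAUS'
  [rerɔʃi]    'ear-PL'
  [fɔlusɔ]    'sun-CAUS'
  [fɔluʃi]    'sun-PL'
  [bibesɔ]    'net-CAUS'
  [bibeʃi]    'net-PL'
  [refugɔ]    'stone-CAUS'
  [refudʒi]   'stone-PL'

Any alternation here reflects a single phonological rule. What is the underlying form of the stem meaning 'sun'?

The root 'sun' surfaces as [fɔlusɔ] and [fɔluʃi], with a stem-final [s] ~ [ʃ] alternation.
If /ʃ/ were underlying and a rule turned it into [s] before the CAUS suffix, 'ear' would also alternate; but it has [ʃ] in both [rerɔʃɔ] and [rerɔʃi].
The alternation reflects palatalization before a front vowel: /g/ and /s/ become palato-alveolar [dʒ] and [ʃ] before a front vowel. /s/ is underlying.
The underlying form of 'sun' is therefore /fɔlus/.

/fɔlus/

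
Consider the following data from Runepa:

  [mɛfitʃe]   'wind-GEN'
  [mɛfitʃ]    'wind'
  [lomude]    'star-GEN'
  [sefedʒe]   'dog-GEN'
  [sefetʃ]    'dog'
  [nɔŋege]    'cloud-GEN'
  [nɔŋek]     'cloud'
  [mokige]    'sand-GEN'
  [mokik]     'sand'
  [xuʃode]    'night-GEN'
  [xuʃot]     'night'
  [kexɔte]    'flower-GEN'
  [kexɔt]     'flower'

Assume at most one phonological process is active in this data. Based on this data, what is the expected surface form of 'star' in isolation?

The root 'night' surfaces as [xuʃode] and [xuʃot], with a stem-final [d] ~ [t] alternation.
If /t/ were underlying and a rule turned it into [d] before the GEN suffix, 'flower' would also alternate; but it has [t] in both [kexɔte] and [kexɔt].
The underlying segment must be /d/; voiced obstruents become voiceless word-finally, yielding [t] there.
From [lomude] the stem 'star' is /lomud/; word-finally this yields [lomut].

[lomut]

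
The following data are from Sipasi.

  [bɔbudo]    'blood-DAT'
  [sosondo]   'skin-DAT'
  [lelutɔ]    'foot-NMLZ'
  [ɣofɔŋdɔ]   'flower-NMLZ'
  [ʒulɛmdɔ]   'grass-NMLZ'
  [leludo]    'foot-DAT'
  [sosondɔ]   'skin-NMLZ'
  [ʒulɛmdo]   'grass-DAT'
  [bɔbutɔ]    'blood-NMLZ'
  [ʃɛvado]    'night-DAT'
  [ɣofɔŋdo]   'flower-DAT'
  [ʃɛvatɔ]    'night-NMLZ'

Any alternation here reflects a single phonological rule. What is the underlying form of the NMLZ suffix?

The NMLZ morpheme has two allomorphs, [-dɔ] and [-tɔ].
By contrast the DAT suffix keeps its initial [d] throughout — that segment must be underlying.
So the underlying form is /-tɔ/, and voiceless stops become voiced after a nasal.

/-tɔ/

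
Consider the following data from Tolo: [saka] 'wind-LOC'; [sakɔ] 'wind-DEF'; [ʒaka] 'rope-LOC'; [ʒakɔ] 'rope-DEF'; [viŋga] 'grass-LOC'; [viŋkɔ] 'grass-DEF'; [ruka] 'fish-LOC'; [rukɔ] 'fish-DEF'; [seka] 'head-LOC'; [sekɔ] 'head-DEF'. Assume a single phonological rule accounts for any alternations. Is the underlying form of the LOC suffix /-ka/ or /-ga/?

/-ga/

The LOC morpheme has two allomorphs, [-ga] and [-ka].
By contrast the DEF suffix keeps its initial [k] throughout — that segment must be underlying.
So the underlying form is /-ga/, and voiced stops become voiceless after a vowel.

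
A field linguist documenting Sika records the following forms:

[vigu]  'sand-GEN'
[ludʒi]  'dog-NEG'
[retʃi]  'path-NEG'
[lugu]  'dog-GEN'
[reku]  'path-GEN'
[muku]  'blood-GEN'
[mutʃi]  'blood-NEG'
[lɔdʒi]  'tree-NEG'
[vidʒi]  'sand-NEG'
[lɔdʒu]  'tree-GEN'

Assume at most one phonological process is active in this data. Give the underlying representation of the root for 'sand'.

'sand' shows [g] ~ [dʒ] at the end of the stem ([vigu] vs [vidʒi]).
Compare 'tree', with invariant [dʒ] in [lɔdʒu] and [lɔdʒi]: an analysis with underlying /dʒ/ and a rule producing [g] before the GEN suffix would wrongly predict alternation here too.
So /g/ is underlying, and a rule of palatalization before a front vowel — /k/ and /g/ become palato-alveolar [tʃ] and [dʒ] before a front vowel — gives [dʒ].
The underlying form of 'sand' is therefore /vig/.

/vig/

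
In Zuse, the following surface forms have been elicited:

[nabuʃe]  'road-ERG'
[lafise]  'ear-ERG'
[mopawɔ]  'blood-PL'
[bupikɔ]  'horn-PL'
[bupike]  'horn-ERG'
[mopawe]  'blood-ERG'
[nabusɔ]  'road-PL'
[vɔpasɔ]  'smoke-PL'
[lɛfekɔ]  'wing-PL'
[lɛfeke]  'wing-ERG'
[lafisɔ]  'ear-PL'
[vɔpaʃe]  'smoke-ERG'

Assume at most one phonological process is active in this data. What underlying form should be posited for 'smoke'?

The root 'smoke' surfaces as [vɔpaʃe] and [vɔpasɔ], with a stem-final [ʃ] ~ [s] alternation.
The stem 'ear' ([lafise], [lafisɔ]) shows [s] unchanged in both environments, so [s] cannot be basic with [ʃ] derived before the ERG suffix.
Therefore /ʃ/ is basic and [s] is derived by depalatalization (palato-alveolar /ʃ/ becomes [s] when no front vowel follows).

/vɔpaʃ/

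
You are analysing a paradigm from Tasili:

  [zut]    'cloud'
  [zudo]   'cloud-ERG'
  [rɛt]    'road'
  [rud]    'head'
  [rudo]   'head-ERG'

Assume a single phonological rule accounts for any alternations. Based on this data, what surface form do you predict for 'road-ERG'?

[rɛdo]

The stem for 'cloud' ends in [t] in [zut] but [d] in [zudo].
Compare 'head', with invariant [d] in [rud] and [rudo]: an analysis with underlying /d/ and a rule producing [t] in isolation would wrongly predict alternation here too.
So /t/ is underlying, and a rule of intervocalic voicing — voiceless stops become voiced between vowels — gives [d].
From [rɛt] the stem 'road' is /rɛt/; between vowels this yields [rɛdo].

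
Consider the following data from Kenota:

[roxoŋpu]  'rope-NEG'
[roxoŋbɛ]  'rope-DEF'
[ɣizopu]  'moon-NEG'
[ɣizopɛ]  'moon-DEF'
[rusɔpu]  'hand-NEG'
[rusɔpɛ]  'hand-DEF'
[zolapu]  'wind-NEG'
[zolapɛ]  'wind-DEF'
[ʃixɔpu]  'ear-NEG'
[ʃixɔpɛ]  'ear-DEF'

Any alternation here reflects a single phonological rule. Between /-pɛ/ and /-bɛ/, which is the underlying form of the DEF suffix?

/-bɛ/

The DEF suffix surfaces as [-bɛ] and [-pɛ], depending on the final segment of the stem.
The NEG suffix, which begins with [p], is invariant after every stem; so [p] is not altered by any rule here.
So the underlying form is /-bɛ/, and voiced stops become voiceless after a vowel.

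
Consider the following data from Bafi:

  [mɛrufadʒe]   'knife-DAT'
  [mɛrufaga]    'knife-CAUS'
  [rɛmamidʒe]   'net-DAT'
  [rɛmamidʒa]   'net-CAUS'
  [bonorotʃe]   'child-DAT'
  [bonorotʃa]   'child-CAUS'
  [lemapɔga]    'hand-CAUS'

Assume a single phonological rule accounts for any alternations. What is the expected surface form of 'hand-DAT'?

[lemapɔdʒe]

'knife' shows [dʒ] ~ [g] at the end of the stem ([mɛrufadʒe] vs [mɛrufaga]).
If /dʒ/ were underlying and a rule turned it into [g] before the CAUS suffix, 'net' would also alternate; but it has [dʒ] in both [rɛmamidʒe] and [rɛmamidʒa].
So /g/ is underlying, and a rule of palatalization before a front vowel — /g/ becomes palato-alveolar [dʒ] before a front vowel — gives [dʒ].
From [lemapɔga] the stem 'hand' is /lemapɔg/; before a front vowel this yields [lemapɔdʒe].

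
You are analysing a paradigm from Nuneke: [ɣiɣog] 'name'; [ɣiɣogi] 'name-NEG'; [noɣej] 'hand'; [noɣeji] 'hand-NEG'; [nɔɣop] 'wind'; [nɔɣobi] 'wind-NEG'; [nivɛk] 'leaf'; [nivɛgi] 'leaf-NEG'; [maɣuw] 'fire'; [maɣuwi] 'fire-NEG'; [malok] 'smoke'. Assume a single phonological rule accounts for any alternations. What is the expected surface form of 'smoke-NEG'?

The root 'leaf' surfaces as [nivɛk] and [nivɛgi], with a stem-final [k] ~ [g] alternation.
If /g/ were underlying and a rule turned it into [k] in isolation, 'name' would also alternate; but it has [g] in both [ɣiɣog] and [ɣiɣogi].
So /k/ is underlying, and a rule of intervocalic voicing — voiceless stops become voiced between vowels — gives [g].
From [malok] the stem 'smoke' is /malok/; between vowels this yields [malogi].

[malogi]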